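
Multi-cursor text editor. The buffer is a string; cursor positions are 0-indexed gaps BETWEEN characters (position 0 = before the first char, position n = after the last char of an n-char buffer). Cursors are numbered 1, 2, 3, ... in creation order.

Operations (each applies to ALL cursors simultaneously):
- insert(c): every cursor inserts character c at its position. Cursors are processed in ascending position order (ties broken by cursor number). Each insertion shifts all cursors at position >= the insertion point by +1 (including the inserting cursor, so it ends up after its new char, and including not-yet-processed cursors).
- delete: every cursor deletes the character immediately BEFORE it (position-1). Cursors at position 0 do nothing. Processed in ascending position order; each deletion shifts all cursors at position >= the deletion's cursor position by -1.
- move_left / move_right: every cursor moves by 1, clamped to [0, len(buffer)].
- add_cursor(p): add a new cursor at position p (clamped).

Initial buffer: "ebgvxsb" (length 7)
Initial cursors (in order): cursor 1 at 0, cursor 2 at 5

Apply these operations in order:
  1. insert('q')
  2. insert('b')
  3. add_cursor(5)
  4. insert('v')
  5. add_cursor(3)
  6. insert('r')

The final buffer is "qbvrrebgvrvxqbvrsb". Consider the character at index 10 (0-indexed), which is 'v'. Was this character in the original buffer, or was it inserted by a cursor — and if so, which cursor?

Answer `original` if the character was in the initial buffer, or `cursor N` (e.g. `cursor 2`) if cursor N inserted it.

Answer: original

Derivation:
After op 1 (insert('q')): buffer="qebgvxqsb" (len 9), cursors c1@1 c2@7, authorship 1.....2..
After op 2 (insert('b')): buffer="qbebgvxqbsb" (len 11), cursors c1@2 c2@9, authorship 11.....22..
After op 3 (add_cursor(5)): buffer="qbebgvxqbsb" (len 11), cursors c1@2 c3@5 c2@9, authorship 11.....22..
After op 4 (insert('v')): buffer="qbvebgvvxqbvsb" (len 14), cursors c1@3 c3@7 c2@12, authorship 111...3..222..
After op 5 (add_cursor(3)): buffer="qbvebgvvxqbvsb" (len 14), cursors c1@3 c4@3 c3@7 c2@12, authorship 111...3..222..
After op 6 (insert('r')): buffer="qbvrrebgvrvxqbvrsb" (len 18), cursors c1@5 c4@5 c3@10 c2@16, authorship 11114...33..2222..
Authorship (.=original, N=cursor N): 1 1 1 1 4 . . . 3 3 . . 2 2 2 2 . .
Index 10: author = original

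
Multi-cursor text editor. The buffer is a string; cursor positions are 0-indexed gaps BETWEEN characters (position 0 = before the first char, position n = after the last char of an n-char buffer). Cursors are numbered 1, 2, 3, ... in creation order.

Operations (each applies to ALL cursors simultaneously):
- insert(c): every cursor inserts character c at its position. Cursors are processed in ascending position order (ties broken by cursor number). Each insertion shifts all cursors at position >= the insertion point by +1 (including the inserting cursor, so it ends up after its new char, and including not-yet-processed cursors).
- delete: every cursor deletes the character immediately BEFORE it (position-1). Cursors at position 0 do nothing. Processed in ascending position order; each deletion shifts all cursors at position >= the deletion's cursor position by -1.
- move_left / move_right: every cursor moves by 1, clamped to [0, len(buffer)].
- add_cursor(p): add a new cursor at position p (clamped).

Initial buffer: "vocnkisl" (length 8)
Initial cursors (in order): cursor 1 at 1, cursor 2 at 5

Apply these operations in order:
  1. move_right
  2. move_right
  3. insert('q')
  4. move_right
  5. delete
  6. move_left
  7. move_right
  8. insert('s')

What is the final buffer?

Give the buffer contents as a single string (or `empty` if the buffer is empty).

After op 1 (move_right): buffer="vocnkisl" (len 8), cursors c1@2 c2@6, authorship ........
After op 2 (move_right): buffer="vocnkisl" (len 8), cursors c1@3 c2@7, authorship ........
After op 3 (insert('q')): buffer="vocqnkisql" (len 10), cursors c1@4 c2@9, authorship ...1....2.
After op 4 (move_right): buffer="vocqnkisql" (len 10), cursors c1@5 c2@10, authorship ...1....2.
After op 5 (delete): buffer="vocqkisq" (len 8), cursors c1@4 c2@8, authorship ...1...2
After op 6 (move_left): buffer="vocqkisq" (len 8), cursors c1@3 c2@7, authorship ...1...2
After op 7 (move_right): buffer="vocqkisq" (len 8), cursors c1@4 c2@8, authorship ...1...2
After op 8 (insert('s')): buffer="vocqskisqs" (len 10), cursors c1@5 c2@10, authorship ...11...22

Answer: vocqskisqs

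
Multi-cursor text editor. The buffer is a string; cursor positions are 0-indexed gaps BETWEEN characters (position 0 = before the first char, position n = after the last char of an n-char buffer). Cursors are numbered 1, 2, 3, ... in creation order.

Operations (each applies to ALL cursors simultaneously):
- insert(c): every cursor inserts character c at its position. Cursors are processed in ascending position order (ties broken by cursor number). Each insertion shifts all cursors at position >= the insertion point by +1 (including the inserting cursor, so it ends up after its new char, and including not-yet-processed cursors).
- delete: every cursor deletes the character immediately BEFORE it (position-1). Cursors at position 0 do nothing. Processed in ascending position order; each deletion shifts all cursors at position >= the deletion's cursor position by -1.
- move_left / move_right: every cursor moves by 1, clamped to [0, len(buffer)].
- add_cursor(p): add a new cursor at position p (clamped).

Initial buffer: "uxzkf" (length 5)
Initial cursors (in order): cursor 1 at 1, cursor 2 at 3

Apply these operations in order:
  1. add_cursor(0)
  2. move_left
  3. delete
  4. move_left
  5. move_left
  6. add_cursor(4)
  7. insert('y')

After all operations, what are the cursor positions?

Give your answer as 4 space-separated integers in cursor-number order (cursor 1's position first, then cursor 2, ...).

Answer: 3 3 3 8

Derivation:
After op 1 (add_cursor(0)): buffer="uxzkf" (len 5), cursors c3@0 c1@1 c2@3, authorship .....
After op 2 (move_left): buffer="uxzkf" (len 5), cursors c1@0 c3@0 c2@2, authorship .....
After op 3 (delete): buffer="uzkf" (len 4), cursors c1@0 c3@0 c2@1, authorship ....
After op 4 (move_left): buffer="uzkf" (len 4), cursors c1@0 c2@0 c3@0, authorship ....
After op 5 (move_left): buffer="uzkf" (len 4), cursors c1@0 c2@0 c3@0, authorship ....
After op 6 (add_cursor(4)): buffer="uzkf" (len 4), cursors c1@0 c2@0 c3@0 c4@4, authorship ....
After op 7 (insert('y')): buffer="yyyuzkfy" (len 8), cursors c1@3 c2@3 c3@3 c4@8, authorship 123....4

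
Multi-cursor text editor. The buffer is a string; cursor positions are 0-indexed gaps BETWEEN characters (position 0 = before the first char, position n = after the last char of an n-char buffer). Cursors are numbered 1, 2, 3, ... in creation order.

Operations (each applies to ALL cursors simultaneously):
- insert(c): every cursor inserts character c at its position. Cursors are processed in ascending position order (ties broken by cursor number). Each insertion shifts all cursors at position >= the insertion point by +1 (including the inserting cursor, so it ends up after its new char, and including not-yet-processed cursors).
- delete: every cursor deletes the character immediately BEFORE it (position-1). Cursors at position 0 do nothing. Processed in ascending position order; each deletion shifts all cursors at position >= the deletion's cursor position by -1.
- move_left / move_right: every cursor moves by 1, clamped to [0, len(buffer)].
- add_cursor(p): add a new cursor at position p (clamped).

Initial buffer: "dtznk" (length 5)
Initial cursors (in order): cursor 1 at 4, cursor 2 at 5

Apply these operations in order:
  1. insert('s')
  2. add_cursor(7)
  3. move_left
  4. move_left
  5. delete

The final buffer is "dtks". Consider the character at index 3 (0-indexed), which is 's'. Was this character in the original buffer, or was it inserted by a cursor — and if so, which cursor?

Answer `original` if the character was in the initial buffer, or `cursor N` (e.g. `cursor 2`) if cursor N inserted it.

After op 1 (insert('s')): buffer="dtznsks" (len 7), cursors c1@5 c2@7, authorship ....1.2
After op 2 (add_cursor(7)): buffer="dtznsks" (len 7), cursors c1@5 c2@7 c3@7, authorship ....1.2
After op 3 (move_left): buffer="dtznsks" (len 7), cursors c1@4 c2@6 c3@6, authorship ....1.2
After op 4 (move_left): buffer="dtznsks" (len 7), cursors c1@3 c2@5 c3@5, authorship ....1.2
After op 5 (delete): buffer="dtks" (len 4), cursors c1@2 c2@2 c3@2, authorship ...2
Authorship (.=original, N=cursor N): . . . 2
Index 3: author = 2

Answer: cursor 2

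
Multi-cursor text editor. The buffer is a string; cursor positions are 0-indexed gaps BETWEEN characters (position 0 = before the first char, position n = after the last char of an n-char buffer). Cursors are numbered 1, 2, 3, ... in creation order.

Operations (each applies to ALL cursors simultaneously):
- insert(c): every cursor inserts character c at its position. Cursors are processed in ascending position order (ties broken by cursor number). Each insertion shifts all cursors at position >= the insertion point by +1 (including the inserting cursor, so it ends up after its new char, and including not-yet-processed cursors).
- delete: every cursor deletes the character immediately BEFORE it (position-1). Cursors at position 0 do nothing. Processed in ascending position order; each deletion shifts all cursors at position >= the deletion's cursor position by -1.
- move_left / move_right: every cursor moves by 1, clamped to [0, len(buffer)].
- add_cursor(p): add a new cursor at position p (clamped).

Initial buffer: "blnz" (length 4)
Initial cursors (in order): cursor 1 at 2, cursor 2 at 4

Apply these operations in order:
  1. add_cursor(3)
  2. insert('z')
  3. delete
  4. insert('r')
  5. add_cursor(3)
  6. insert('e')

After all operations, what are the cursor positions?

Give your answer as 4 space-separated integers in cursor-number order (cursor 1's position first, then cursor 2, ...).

Answer: 5 11 8 5

Derivation:
After op 1 (add_cursor(3)): buffer="blnz" (len 4), cursors c1@2 c3@3 c2@4, authorship ....
After op 2 (insert('z')): buffer="blznzzz" (len 7), cursors c1@3 c3@5 c2@7, authorship ..1.3.2
After op 3 (delete): buffer="blnz" (len 4), cursors c1@2 c3@3 c2@4, authorship ....
After op 4 (insert('r')): buffer="blrnrzr" (len 7), cursors c1@3 c3@5 c2@7, authorship ..1.3.2
After op 5 (add_cursor(3)): buffer="blrnrzr" (len 7), cursors c1@3 c4@3 c3@5 c2@7, authorship ..1.3.2
After op 6 (insert('e')): buffer="blreenrezre" (len 11), cursors c1@5 c4@5 c3@8 c2@11, authorship ..114.33.22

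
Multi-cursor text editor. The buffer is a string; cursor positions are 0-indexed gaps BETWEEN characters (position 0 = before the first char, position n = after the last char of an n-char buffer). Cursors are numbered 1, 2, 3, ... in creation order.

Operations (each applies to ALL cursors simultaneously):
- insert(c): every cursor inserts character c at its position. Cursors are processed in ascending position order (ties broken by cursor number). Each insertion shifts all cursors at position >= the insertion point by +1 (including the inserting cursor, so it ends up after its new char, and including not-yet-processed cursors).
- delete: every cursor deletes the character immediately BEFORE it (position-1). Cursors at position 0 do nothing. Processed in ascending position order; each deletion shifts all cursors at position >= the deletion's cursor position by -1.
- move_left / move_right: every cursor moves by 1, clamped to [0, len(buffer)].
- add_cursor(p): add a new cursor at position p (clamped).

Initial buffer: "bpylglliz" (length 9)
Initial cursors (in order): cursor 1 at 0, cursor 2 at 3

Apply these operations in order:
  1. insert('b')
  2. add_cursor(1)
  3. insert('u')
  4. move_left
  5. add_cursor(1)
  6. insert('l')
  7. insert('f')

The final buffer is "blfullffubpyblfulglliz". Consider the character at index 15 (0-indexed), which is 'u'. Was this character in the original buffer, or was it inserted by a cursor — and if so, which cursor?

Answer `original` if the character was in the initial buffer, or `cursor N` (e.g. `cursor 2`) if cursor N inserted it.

After op 1 (insert('b')): buffer="bbpyblglliz" (len 11), cursors c1@1 c2@5, authorship 1...2......
After op 2 (add_cursor(1)): buffer="bbpyblglliz" (len 11), cursors c1@1 c3@1 c2@5, authorship 1...2......
After op 3 (insert('u')): buffer="buubpybulglliz" (len 14), cursors c1@3 c3@3 c2@8, authorship 113...22......
After op 4 (move_left): buffer="buubpybulglliz" (len 14), cursors c1@2 c3@2 c2@7, authorship 113...22......
After op 5 (add_cursor(1)): buffer="buubpybulglliz" (len 14), cursors c4@1 c1@2 c3@2 c2@7, authorship 113...22......
After op 6 (insert('l')): buffer="blullubpyblulglliz" (len 18), cursors c4@2 c1@5 c3@5 c2@11, authorship 141133...222......
After op 7 (insert('f')): buffer="blfullffubpyblfulglliz" (len 22), cursors c4@3 c1@8 c3@8 c2@15, authorship 144113133...2222......
Authorship (.=original, N=cursor N): 1 4 4 1 1 3 1 3 3 . . . 2 2 2 2 . . . . . .
Index 15: author = 2

Answer: cursor 2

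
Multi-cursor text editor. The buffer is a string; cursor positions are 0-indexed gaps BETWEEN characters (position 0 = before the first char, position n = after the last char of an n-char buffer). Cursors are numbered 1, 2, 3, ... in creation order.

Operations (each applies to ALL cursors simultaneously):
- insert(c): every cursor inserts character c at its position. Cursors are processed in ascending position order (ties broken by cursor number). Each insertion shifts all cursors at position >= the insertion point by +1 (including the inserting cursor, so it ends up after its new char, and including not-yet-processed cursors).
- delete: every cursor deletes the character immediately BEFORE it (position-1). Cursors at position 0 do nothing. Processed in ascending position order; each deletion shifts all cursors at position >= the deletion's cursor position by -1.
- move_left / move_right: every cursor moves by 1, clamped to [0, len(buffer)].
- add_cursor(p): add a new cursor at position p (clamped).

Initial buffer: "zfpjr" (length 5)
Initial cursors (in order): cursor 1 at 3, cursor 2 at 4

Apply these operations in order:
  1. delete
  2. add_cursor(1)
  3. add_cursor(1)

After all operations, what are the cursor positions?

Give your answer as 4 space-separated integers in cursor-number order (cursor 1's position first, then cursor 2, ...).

After op 1 (delete): buffer="zfr" (len 3), cursors c1@2 c2@2, authorship ...
After op 2 (add_cursor(1)): buffer="zfr" (len 3), cursors c3@1 c1@2 c2@2, authorship ...
After op 3 (add_cursor(1)): buffer="zfr" (len 3), cursors c3@1 c4@1 c1@2 c2@2, authorship ...

Answer: 2 2 1 1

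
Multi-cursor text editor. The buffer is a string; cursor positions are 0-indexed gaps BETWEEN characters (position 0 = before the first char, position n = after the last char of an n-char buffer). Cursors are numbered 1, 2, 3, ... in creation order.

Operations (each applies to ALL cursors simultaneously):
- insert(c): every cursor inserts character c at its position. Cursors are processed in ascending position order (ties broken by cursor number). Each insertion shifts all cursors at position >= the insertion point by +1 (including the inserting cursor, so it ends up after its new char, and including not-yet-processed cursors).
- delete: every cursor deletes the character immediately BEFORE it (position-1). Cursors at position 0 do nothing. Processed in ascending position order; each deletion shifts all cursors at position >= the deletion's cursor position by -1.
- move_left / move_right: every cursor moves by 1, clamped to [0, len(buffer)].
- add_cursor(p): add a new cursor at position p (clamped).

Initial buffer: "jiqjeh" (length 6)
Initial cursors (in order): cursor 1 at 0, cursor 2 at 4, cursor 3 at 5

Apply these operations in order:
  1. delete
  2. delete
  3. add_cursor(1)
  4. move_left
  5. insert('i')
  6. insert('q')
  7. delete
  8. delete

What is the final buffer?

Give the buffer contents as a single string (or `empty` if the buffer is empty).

Answer: jh

Derivation:
After op 1 (delete): buffer="jiqh" (len 4), cursors c1@0 c2@3 c3@3, authorship ....
After op 2 (delete): buffer="jh" (len 2), cursors c1@0 c2@1 c3@1, authorship ..
After op 3 (add_cursor(1)): buffer="jh" (len 2), cursors c1@0 c2@1 c3@1 c4@1, authorship ..
After op 4 (move_left): buffer="jh" (len 2), cursors c1@0 c2@0 c3@0 c4@0, authorship ..
After op 5 (insert('i')): buffer="iiiijh" (len 6), cursors c1@4 c2@4 c3@4 c4@4, authorship 1234..
After op 6 (insert('q')): buffer="iiiiqqqqjh" (len 10), cursors c1@8 c2@8 c3@8 c4@8, authorship 12341234..
After op 7 (delete): buffer="iiiijh" (len 6), cursors c1@4 c2@4 c3@4 c4@4, authorship 1234..
After op 8 (delete): buffer="jh" (len 2), cursors c1@0 c2@0 c3@0 c4@0, authorship ..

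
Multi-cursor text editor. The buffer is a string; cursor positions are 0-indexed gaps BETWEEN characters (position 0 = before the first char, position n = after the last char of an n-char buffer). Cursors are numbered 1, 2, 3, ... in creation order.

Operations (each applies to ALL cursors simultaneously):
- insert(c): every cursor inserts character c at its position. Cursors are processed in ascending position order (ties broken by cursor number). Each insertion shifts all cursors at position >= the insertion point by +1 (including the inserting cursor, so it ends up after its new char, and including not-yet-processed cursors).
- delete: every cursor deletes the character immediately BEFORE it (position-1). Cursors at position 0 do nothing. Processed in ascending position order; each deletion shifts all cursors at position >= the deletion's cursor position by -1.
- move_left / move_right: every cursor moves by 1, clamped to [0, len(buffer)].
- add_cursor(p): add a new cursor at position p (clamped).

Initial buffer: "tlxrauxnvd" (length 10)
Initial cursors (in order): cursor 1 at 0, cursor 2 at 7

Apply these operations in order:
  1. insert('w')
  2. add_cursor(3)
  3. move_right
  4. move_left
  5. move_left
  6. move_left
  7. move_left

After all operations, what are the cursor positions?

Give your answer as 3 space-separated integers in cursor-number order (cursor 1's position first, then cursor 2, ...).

Answer: 0 6 0

Derivation:
After op 1 (insert('w')): buffer="wtlxrauxwnvd" (len 12), cursors c1@1 c2@9, authorship 1.......2...
After op 2 (add_cursor(3)): buffer="wtlxrauxwnvd" (len 12), cursors c1@1 c3@3 c2@9, authorship 1.......2...
After op 3 (move_right): buffer="wtlxrauxwnvd" (len 12), cursors c1@2 c3@4 c2@10, authorship 1.......2...
After op 4 (move_left): buffer="wtlxrauxwnvd" (len 12), cursors c1@1 c3@3 c2@9, authorship 1.......2...
After op 5 (move_left): buffer="wtlxrauxwnvd" (len 12), cursors c1@0 c3@2 c2@8, authorship 1.......2...
After op 6 (move_left): buffer="wtlxrauxwnvd" (len 12), cursors c1@0 c3@1 c2@7, authorship 1.......2...
After op 7 (move_left): buffer="wtlxrauxwnvd" (len 12), cursors c1@0 c3@0 c2@6, authorship 1.......2...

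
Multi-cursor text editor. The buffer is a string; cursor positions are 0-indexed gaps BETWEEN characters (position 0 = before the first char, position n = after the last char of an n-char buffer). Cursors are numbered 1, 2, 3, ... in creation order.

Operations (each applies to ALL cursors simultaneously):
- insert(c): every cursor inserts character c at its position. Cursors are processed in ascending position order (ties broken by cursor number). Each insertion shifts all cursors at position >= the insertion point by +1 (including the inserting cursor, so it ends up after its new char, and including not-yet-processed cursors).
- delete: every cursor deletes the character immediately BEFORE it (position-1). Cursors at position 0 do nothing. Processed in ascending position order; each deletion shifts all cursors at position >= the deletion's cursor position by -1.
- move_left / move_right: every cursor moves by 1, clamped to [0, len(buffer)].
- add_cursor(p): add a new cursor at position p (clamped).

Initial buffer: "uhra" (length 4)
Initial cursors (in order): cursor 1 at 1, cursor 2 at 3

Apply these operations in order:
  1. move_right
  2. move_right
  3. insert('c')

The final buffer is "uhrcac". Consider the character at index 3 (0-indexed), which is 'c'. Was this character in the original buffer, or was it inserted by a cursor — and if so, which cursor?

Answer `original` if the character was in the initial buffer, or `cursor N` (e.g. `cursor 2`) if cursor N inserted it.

After op 1 (move_right): buffer="uhra" (len 4), cursors c1@2 c2@4, authorship ....
After op 2 (move_right): buffer="uhra" (len 4), cursors c1@3 c2@4, authorship ....
After op 3 (insert('c')): buffer="uhrcac" (len 6), cursors c1@4 c2@6, authorship ...1.2
Authorship (.=original, N=cursor N): . . . 1 . 2
Index 3: author = 1

Answer: cursor 1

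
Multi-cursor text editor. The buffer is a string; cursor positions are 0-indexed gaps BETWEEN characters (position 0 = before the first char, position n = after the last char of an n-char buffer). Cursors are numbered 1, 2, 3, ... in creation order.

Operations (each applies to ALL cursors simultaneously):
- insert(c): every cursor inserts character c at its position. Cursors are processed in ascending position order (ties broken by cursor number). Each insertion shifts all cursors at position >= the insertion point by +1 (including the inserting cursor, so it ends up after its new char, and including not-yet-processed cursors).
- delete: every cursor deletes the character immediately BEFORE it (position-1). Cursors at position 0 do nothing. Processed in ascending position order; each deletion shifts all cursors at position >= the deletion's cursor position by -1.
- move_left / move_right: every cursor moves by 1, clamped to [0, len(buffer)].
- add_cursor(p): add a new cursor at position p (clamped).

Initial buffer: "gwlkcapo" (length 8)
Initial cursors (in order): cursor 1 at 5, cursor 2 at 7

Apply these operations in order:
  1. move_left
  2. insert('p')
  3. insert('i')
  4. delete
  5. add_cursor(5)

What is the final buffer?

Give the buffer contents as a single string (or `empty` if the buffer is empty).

After op 1 (move_left): buffer="gwlkcapo" (len 8), cursors c1@4 c2@6, authorship ........
After op 2 (insert('p')): buffer="gwlkpcappo" (len 10), cursors c1@5 c2@8, authorship ....1..2..
After op 3 (insert('i')): buffer="gwlkpicapipo" (len 12), cursors c1@6 c2@10, authorship ....11..22..
After op 4 (delete): buffer="gwlkpcappo" (len 10), cursors c1@5 c2@8, authorship ....1..2..
After op 5 (add_cursor(5)): buffer="gwlkpcappo" (len 10), cursors c1@5 c3@5 c2@8, authorship ....1..2..

Answer: gwlkpcappo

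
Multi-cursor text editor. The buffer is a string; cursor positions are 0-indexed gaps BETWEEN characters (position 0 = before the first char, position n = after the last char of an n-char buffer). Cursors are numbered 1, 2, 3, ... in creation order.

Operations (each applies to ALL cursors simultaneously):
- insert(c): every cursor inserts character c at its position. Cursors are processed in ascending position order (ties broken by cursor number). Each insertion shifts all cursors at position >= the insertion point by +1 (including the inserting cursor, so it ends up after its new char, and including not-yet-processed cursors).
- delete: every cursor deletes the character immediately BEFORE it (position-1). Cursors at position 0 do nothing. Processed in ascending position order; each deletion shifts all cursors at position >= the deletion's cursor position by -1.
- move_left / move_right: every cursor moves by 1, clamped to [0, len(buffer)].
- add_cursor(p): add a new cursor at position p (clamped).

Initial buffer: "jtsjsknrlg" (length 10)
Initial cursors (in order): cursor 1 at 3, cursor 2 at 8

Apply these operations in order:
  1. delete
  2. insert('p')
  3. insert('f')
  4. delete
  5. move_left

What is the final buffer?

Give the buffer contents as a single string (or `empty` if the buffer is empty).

After op 1 (delete): buffer="jtjsknlg" (len 8), cursors c1@2 c2@6, authorship ........
After op 2 (insert('p')): buffer="jtpjsknplg" (len 10), cursors c1@3 c2@8, authorship ..1....2..
After op 3 (insert('f')): buffer="jtpfjsknpflg" (len 12), cursors c1@4 c2@10, authorship ..11....22..
After op 4 (delete): buffer="jtpjsknplg" (len 10), cursors c1@3 c2@8, authorship ..1....2..
After op 5 (move_left): buffer="jtpjsknplg" (len 10), cursors c1@2 c2@7, authorship ..1....2..

Answer: jtpjsknplg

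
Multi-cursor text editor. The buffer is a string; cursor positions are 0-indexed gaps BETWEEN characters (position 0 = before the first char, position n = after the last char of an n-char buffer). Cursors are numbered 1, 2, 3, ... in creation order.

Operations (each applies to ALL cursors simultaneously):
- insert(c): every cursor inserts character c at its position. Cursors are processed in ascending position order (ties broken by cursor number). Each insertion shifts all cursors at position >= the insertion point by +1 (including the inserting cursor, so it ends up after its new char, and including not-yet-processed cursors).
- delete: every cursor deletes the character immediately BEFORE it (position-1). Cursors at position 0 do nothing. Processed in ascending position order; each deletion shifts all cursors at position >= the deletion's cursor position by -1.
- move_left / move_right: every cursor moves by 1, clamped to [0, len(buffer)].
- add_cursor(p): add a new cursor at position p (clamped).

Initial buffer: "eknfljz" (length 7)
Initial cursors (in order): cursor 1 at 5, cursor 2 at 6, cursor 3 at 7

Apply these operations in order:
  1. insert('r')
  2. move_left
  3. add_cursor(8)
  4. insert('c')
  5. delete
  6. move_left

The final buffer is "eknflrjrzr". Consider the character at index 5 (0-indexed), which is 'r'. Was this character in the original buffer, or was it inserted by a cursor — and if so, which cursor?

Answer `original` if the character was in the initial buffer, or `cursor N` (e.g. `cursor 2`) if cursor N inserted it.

Answer: cursor 1

Derivation:
After op 1 (insert('r')): buffer="eknflrjrzr" (len 10), cursors c1@6 c2@8 c3@10, authorship .....1.2.3
After op 2 (move_left): buffer="eknflrjrzr" (len 10), cursors c1@5 c2@7 c3@9, authorship .....1.2.3
After op 3 (add_cursor(8)): buffer="eknflrjrzr" (len 10), cursors c1@5 c2@7 c4@8 c3@9, authorship .....1.2.3
After op 4 (insert('c')): buffer="eknflcrjcrczcr" (len 14), cursors c1@6 c2@9 c4@11 c3@13, authorship .....11.224.33
After op 5 (delete): buffer="eknflrjrzr" (len 10), cursors c1@5 c2@7 c4@8 c3@9, authorship .....1.2.3
After op 6 (move_left): buffer="eknflrjrzr" (len 10), cursors c1@4 c2@6 c4@7 c3@8, authorship .....1.2.3
Authorship (.=original, N=cursor N): . . . . . 1 . 2 . 3
Index 5: author = 1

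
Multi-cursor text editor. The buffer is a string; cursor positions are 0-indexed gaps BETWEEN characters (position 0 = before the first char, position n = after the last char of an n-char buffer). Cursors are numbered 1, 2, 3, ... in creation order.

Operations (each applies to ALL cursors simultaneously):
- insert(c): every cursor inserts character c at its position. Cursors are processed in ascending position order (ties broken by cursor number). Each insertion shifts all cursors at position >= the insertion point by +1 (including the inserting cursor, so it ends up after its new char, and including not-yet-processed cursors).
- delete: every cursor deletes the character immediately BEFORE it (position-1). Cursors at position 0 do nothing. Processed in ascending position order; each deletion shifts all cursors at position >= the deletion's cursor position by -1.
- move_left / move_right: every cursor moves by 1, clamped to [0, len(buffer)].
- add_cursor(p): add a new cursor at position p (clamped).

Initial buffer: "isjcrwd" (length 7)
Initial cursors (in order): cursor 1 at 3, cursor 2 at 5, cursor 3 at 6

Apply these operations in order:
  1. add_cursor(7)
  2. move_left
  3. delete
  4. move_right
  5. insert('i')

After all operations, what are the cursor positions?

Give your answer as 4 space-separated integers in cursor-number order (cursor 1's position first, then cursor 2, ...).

After op 1 (add_cursor(7)): buffer="isjcrwd" (len 7), cursors c1@3 c2@5 c3@6 c4@7, authorship .......
After op 2 (move_left): buffer="isjcrwd" (len 7), cursors c1@2 c2@4 c3@5 c4@6, authorship .......
After op 3 (delete): buffer="ijd" (len 3), cursors c1@1 c2@2 c3@2 c4@2, authorship ...
After op 4 (move_right): buffer="ijd" (len 3), cursors c1@2 c2@3 c3@3 c4@3, authorship ...
After op 5 (insert('i')): buffer="ijidiii" (len 7), cursors c1@3 c2@7 c3@7 c4@7, authorship ..1.234

Answer: 3 7 7 7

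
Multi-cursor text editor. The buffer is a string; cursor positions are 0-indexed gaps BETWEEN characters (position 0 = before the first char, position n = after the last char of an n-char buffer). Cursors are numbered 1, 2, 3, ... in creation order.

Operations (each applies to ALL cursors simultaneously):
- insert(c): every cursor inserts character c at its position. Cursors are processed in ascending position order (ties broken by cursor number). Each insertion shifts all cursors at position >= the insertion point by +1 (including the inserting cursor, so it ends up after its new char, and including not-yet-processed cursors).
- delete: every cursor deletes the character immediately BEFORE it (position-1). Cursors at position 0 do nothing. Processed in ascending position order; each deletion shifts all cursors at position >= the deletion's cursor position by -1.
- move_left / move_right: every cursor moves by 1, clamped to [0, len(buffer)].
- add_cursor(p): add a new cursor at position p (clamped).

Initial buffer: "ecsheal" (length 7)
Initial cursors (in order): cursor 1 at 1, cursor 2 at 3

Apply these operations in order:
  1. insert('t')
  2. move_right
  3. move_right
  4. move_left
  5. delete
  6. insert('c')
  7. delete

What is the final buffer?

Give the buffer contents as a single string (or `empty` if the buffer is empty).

Answer: etsteal

Derivation:
After op 1 (insert('t')): buffer="etcstheal" (len 9), cursors c1@2 c2@5, authorship .1..2....
After op 2 (move_right): buffer="etcstheal" (len 9), cursors c1@3 c2@6, authorship .1..2....
After op 3 (move_right): buffer="etcstheal" (len 9), cursors c1@4 c2@7, authorship .1..2....
After op 4 (move_left): buffer="etcstheal" (len 9), cursors c1@3 c2@6, authorship .1..2....
After op 5 (delete): buffer="etsteal" (len 7), cursors c1@2 c2@4, authorship .1.2...
After op 6 (insert('c')): buffer="etcstceal" (len 9), cursors c1@3 c2@6, authorship .11.22...
After op 7 (delete): buffer="etsteal" (len 7), cursors c1@2 c2@4, authorship .1.2...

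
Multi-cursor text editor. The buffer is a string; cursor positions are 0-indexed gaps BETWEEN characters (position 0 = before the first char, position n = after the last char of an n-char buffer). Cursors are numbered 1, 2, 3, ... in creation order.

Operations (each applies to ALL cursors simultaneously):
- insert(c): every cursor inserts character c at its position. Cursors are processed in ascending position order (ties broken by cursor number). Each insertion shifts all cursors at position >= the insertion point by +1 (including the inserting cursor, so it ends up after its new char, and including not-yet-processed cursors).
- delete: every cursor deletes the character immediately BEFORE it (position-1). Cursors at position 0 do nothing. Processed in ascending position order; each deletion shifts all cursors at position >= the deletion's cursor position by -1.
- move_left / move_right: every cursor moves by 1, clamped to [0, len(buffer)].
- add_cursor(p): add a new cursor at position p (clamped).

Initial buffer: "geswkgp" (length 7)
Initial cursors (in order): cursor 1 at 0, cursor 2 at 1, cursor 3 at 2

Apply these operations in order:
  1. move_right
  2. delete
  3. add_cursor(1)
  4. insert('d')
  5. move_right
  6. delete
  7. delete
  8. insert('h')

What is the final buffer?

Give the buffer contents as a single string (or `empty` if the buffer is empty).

After op 1 (move_right): buffer="geswkgp" (len 7), cursors c1@1 c2@2 c3@3, authorship .......
After op 2 (delete): buffer="wkgp" (len 4), cursors c1@0 c2@0 c3@0, authorship ....
After op 3 (add_cursor(1)): buffer="wkgp" (len 4), cursors c1@0 c2@0 c3@0 c4@1, authorship ....
After op 4 (insert('d')): buffer="dddwdkgp" (len 8), cursors c1@3 c2@3 c3@3 c4@5, authorship 123.4...
After op 5 (move_right): buffer="dddwdkgp" (len 8), cursors c1@4 c2@4 c3@4 c4@6, authorship 123.4...
After op 6 (delete): buffer="ddgp" (len 4), cursors c1@1 c2@1 c3@1 c4@2, authorship 14..
After op 7 (delete): buffer="gp" (len 2), cursors c1@0 c2@0 c3@0 c4@0, authorship ..
After op 8 (insert('h')): buffer="hhhhgp" (len 6), cursors c1@4 c2@4 c3@4 c4@4, authorship 1234..

Answer: hhhhgp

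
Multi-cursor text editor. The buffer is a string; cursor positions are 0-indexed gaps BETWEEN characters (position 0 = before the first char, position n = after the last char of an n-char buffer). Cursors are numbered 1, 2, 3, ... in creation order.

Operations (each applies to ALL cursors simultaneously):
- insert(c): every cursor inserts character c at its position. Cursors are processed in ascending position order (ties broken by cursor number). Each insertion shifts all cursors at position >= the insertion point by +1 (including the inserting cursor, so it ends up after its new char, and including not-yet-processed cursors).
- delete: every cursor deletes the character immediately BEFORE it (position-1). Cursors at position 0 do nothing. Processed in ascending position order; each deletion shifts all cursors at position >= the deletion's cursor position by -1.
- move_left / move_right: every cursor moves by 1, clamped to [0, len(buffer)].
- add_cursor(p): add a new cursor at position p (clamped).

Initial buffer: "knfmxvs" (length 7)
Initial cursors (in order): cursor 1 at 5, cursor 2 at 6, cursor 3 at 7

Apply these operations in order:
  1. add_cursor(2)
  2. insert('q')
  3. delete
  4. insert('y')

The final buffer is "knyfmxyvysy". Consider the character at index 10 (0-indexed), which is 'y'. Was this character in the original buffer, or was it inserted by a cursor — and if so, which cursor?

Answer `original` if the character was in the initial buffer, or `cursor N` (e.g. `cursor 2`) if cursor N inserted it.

Answer: cursor 3

Derivation:
After op 1 (add_cursor(2)): buffer="knfmxvs" (len 7), cursors c4@2 c1@5 c2@6 c3@7, authorship .......
After op 2 (insert('q')): buffer="knqfmxqvqsq" (len 11), cursors c4@3 c1@7 c2@9 c3@11, authorship ..4...1.2.3
After op 3 (delete): buffer="knfmxvs" (len 7), cursors c4@2 c1@5 c2@6 c3@7, authorship .......
After op 4 (insert('y')): buffer="knyfmxyvysy" (len 11), cursors c4@3 c1@7 c2@9 c3@11, authorship ..4...1.2.3
Authorship (.=original, N=cursor N): . . 4 . . . 1 . 2 . 3
Index 10: author = 3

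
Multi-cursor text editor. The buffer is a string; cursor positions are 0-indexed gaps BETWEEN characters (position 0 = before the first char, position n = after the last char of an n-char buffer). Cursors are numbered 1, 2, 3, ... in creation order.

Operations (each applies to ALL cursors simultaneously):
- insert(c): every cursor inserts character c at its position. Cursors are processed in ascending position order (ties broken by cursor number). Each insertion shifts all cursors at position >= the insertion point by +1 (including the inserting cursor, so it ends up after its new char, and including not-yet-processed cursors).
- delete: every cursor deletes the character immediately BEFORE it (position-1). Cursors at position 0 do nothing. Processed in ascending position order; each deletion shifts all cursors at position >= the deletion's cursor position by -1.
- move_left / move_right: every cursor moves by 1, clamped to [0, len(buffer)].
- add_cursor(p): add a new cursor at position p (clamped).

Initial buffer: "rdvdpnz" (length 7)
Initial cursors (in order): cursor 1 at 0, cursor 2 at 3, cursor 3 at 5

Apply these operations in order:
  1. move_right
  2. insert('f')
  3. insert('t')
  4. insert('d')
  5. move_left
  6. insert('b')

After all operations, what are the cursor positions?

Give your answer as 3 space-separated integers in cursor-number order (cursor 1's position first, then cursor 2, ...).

Answer: 4 11 17

Derivation:
After op 1 (move_right): buffer="rdvdpnz" (len 7), cursors c1@1 c2@4 c3@6, authorship .......
After op 2 (insert('f')): buffer="rfdvdfpnfz" (len 10), cursors c1@2 c2@6 c3@9, authorship .1...2..3.
After op 3 (insert('t')): buffer="rftdvdftpnftz" (len 13), cursors c1@3 c2@8 c3@12, authorship .11...22..33.
After op 4 (insert('d')): buffer="rftddvdftdpnftdz" (len 16), cursors c1@4 c2@10 c3@15, authorship .111...222..333.
After op 5 (move_left): buffer="rftddvdftdpnftdz" (len 16), cursors c1@3 c2@9 c3@14, authorship .111...222..333.
After op 6 (insert('b')): buffer="rftbddvdftbdpnftbdz" (len 19), cursors c1@4 c2@11 c3@17, authorship .1111...2222..3333.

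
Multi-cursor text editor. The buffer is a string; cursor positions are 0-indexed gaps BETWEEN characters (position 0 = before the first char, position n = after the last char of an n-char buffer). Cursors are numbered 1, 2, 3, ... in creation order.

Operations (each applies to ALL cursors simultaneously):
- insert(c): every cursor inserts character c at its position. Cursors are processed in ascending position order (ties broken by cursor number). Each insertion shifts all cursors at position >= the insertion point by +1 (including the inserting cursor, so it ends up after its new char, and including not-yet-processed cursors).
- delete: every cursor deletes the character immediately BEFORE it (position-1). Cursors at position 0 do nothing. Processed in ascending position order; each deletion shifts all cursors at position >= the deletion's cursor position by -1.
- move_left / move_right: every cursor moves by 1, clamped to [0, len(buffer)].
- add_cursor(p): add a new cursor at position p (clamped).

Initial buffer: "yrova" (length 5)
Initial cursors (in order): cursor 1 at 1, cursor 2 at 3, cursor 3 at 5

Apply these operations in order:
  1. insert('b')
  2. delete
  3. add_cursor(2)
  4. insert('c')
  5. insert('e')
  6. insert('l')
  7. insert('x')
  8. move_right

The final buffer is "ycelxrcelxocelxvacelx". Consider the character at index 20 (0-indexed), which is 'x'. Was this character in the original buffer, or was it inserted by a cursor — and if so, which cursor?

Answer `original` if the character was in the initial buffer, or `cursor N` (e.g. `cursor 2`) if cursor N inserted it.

Answer: cursor 3

Derivation:
After op 1 (insert('b')): buffer="ybrobvab" (len 8), cursors c1@2 c2@5 c3@8, authorship .1..2..3
After op 2 (delete): buffer="yrova" (len 5), cursors c1@1 c2@3 c3@5, authorship .....
After op 3 (add_cursor(2)): buffer="yrova" (len 5), cursors c1@1 c4@2 c2@3 c3@5, authorship .....
After op 4 (insert('c')): buffer="ycrcocvac" (len 9), cursors c1@2 c4@4 c2@6 c3@9, authorship .1.4.2..3
After op 5 (insert('e')): buffer="ycerceocevace" (len 13), cursors c1@3 c4@6 c2@9 c3@13, authorship .11.44.22..33
After op 6 (insert('l')): buffer="ycelrcelocelvacel" (len 17), cursors c1@4 c4@8 c2@12 c3@17, authorship .111.444.222..333
After op 7 (insert('x')): buffer="ycelxrcelxocelxvacelx" (len 21), cursors c1@5 c4@10 c2@15 c3@21, authorship .1111.4444.2222..3333
After op 8 (move_right): buffer="ycelxrcelxocelxvacelx" (len 21), cursors c1@6 c4@11 c2@16 c3@21, authorship .1111.4444.2222..3333
Authorship (.=original, N=cursor N): . 1 1 1 1 . 4 4 4 4 . 2 2 2 2 . . 3 3 3 3
Index 20: author = 3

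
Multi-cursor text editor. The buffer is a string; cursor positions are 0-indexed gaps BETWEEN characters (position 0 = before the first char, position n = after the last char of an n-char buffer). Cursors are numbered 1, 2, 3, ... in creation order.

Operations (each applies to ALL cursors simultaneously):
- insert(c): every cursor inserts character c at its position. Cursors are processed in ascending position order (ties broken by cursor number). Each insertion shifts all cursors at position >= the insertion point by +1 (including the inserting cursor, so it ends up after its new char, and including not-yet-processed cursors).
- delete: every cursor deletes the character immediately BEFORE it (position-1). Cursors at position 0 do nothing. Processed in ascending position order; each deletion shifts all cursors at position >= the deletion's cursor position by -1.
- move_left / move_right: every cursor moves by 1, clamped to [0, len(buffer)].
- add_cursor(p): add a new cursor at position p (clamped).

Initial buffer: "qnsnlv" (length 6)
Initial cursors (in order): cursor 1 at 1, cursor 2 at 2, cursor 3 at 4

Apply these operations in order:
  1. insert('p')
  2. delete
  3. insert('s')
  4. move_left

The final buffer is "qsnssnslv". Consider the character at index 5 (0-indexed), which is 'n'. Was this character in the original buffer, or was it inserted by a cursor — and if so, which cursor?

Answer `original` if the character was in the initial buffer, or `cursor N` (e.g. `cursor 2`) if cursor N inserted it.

Answer: original

Derivation:
After op 1 (insert('p')): buffer="qpnpsnplv" (len 9), cursors c1@2 c2@4 c3@7, authorship .1.2..3..
After op 2 (delete): buffer="qnsnlv" (len 6), cursors c1@1 c2@2 c3@4, authorship ......
After op 3 (insert('s')): buffer="qsnssnslv" (len 9), cursors c1@2 c2@4 c3@7, authorship .1.2..3..
After op 4 (move_left): buffer="qsnssnslv" (len 9), cursors c1@1 c2@3 c3@6, authorship .1.2..3..
Authorship (.=original, N=cursor N): . 1 . 2 . . 3 . .
Index 5: author = original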